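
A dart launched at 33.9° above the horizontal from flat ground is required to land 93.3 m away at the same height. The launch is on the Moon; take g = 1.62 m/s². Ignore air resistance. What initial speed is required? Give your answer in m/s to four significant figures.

12.78 m/s

On level ground R = v₀² sin 2θ / g ⇒ v₀ = √(gR / sin 2θ).
v₀ = √(1.62 × 93.3 / sin 67.80°) = √(151.1 / 0.9259) = √163.25 = 12.78 m/s.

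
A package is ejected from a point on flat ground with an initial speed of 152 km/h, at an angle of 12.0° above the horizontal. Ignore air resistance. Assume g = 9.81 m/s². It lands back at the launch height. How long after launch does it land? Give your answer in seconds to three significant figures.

Convert: 152 km/h = 152/3.6 = 42.22 m/s.
Horizontal component vₓ = 42.22 cos 12.0° = 41.30 m/s; vertical v_y0 = 42.22 sin 12.0° = 8.778 m/s.
It returns to y = 0 when t = 2 v_y0 / g = 2(8.778)/9.81 = 1.790 s.

1.79 s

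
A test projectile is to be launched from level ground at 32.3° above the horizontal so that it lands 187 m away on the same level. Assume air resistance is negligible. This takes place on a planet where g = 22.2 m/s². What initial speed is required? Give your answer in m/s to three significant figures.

67.8 m/s

On level ground R = v₀² sin 2θ / g ⇒ v₀ = √(gR / sin 2θ).
v₀ = √(22.2 × 187 / sin 64.60°) = √(4151 / 0.9033) = √4595.6 = 67.79 m/s.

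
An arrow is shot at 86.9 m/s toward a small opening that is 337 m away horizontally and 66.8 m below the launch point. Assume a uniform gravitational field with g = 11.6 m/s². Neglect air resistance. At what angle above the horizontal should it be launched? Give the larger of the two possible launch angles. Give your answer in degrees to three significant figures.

75.3°

Trajectory: y = x tanθ − g x² (1 + tan²θ)/(2v₀²). With x = 337, y = −66.8, v₀ = 86.9, g = 11.6:
87.23 tan²θ − 337 tanθ + (20.43) = 0.
tanθ = [337 ± √(337² − 4 × 87.23 × (20.43))] / (2 × 87.23) = (337 ± 326.3) / 174.5, giving tanθ = 0.06159 or 3.802.
θ = 3.525° or 75.26°; the larger is 75.26°.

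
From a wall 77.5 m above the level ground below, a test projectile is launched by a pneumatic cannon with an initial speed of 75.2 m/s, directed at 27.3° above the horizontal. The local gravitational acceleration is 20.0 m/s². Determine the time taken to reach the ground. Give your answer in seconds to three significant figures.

5.00 s

Horizontal component vₓ = 75.20 cos 27.3° = 66.82 m/s; vertical v_y0 = 75.20 sin 27.3° = 34.49 m/s.
The projectile lands when y = 77.5 + (34.49) t − ½·20.0·t² = 0. Positive root: t = (34.49 + √(34.49² + 2·20.0·77.5)) / 20.0 = (34.49 + 65.49) / 20.0 = 4.999 s.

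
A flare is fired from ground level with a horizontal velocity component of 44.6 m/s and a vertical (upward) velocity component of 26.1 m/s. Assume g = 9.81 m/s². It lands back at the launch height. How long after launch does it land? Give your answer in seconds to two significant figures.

5.3 s

It returns to y = 0 when t = 2 v_y0 / g = 2(26.10)/9.81 = 5.321 s.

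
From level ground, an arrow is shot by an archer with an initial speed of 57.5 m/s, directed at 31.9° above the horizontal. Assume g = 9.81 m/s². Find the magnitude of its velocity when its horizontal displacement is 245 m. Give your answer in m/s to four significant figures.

vₓ = 57.50 cos 31.9° = 48.82 m/s; v_y0 = 57.50 sin 31.9° = 30.39 m/s.
At x = 245 m, t = x/vₓ = 245/48.82 = 5.019 s.
Vertical velocity there: v_y = v_y0 − g t = 30.39 − 9.81 × 5.019 = −18.85 m/s.
Speed: √(vₓ² + v_y²) = √(48.82² + 18.85²) = 52.33 m/s.

52.33 m/s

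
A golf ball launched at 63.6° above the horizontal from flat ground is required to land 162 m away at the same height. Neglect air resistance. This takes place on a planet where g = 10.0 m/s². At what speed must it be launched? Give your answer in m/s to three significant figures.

45.1 m/s

Level-ground range: R = v₀² sin(2θ)/g, so v₀ = √(gR / sin 2θ).
v₀ = √(10.0 × 162 / sin 127.2°) = √(1620 / 0.7965) = √2033.8 = 45.10 m/s.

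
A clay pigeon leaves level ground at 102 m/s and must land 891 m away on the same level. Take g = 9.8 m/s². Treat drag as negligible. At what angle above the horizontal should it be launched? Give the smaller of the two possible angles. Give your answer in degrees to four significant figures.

28.53°

R = v₀² sin 2θ / g gives sin 2θ = gR/v₀² = 9.80·891/102² = 0.8393.
2θ = 57.06° or 180° − 57.06° = 122.9°, so θ = 28.53° or 61.47°.
The smaller angle is 28.53°.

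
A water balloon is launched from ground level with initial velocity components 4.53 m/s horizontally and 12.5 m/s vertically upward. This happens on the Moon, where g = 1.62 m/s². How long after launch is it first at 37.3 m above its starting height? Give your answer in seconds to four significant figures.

4.043 s

Require v_y0 t − ½ g t² = 37.3, i.e. 0.8100 t² − 12.50 t + 37.3 = 0.
t = [12.50 ± √(12.50² − 2·1.62·37.3)] / 1.62 = (12.50 ± 5.950) / 1.62, so t = 4.043 s or t = 11.39 s.
The first (ascending) time is 4.043 s.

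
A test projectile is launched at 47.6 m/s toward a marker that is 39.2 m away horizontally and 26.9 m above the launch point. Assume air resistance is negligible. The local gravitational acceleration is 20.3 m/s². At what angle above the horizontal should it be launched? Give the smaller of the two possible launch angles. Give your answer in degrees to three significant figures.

46.6°

Trajectory: y = x tanθ − g x² (1 + tan²θ)/(2v₀²). With x = 39.2, y = 26.9, v₀ = 47.6, g = 20.3:
6.884 tan²θ − 39.2 tanθ + (33.78) = 0.
tanθ = [39.2 ± √(39.2² − 4 × 6.884 × (33.78))] / (2 × 6.884) = (39.2 ± 24.63) / 13.77, giving tanθ = 1.059 or 4.636.
θ = 46.63° or 77.83°; the smaller is 46.63°.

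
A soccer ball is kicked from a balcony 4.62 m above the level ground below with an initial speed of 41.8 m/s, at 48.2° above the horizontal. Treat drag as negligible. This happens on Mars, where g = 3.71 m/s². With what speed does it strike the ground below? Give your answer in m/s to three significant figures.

Components: vₓ = 41.80 cos 48.2° = 27.86 m/s, v_y0 = 41.80 sin 48.2° = 31.16 m/s.
The projectile lands when y = 4.62 + (31.16) t − ½·3.71·t² = 0. Positive root: t = (31.16 + √(31.16² + 2·3.71·4.62)) / 3.71 = (31.16 + 31.71) / 3.71 = 16.95 s.
Vertical velocity at impact: v_y = v_y0 − g t = 31.16 − 3.71 × 16.95 = −31.71 m/s.
Speed: |v| = √(vₓ² + v_y²) = √(27.86² + 31.71²) = 42.21 m/s.

42.2 m/s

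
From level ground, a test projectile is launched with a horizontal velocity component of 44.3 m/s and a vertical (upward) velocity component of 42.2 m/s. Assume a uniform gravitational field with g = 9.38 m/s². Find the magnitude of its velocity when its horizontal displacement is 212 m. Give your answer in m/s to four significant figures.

44.38 m/s

At x = 212 m, t = x/vₓ = 212/44.30 = 4.786 s.
Vertical velocity there: v_y = v_y0 − g t = 42.20 − 9.38 × 4.786 = −2.688 m/s.
Speed: √(vₓ² + v_y²) = √(44.30² + 2.688²) = 44.38 m/s.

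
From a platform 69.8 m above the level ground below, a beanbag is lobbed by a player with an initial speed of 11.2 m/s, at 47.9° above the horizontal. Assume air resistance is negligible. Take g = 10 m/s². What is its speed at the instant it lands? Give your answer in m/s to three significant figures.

Components: vₓ = 11.20 cos 47.9° = 7.509 m/s, v_y0 = 11.20 sin 47.9° = 8.310 m/s.
Vertical motion (up positive, ground at y = 0): 5.000 t² − (8.310) t − 69.8 = 0, so t = (8.310 + √(8.310² + 2·10.0·69.8)) / 10.0 = (8.310 + 38.28) / 10.0 = 4.659 s.
Vertical velocity at impact: v_y = v_y0 − g t = 8.310 − 10.0 × 4.659 = −38.28 m/s.
Speed: |v| = √(vₓ² + v_y²) = √(7.509² + 38.28²) = 39.01 m/s.

39.0 m/s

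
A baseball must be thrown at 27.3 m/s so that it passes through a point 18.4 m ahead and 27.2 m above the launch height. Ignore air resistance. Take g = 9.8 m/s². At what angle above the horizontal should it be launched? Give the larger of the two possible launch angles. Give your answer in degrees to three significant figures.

80.7°

Trajectory: y = x tanθ − g x² (1 + tan²θ)/(2v₀²). With x = 18.4, y = 27.2, v₀ = 27.3, g = 9.80:
2.226 tan²θ − 18.4 tanθ + (29.43) = 0.
tanθ = [18.4 ± √(18.4² − 4 × 2.226 × (29.43))] / (2 × 2.226) = (18.4 ± 8.750) / 4.452, giving tanθ = 2.168 or 6.099.
θ = 65.23° or 80.69°; the larger is 80.69°.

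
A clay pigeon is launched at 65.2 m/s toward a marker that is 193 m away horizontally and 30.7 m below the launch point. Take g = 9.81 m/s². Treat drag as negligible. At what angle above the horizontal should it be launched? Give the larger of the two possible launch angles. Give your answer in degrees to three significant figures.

77.3°

Trajectory: y = x tanθ − g x² (1 + tan²θ)/(2v₀²). With x = 193, y = −30.7, v₀ = 65.2, g = 9.81:
42.98 tan²θ − 193 tanθ + (12.28) = 0.
tanθ = [193 ± √(193² − 4 × 42.98 × (12.28))] / (2 × 42.98) = (193 ± 187.5) / 85.96, giving tanθ = 0.06455 or 4.426.
θ = 3.693° or 77.27°; the larger is 77.27°.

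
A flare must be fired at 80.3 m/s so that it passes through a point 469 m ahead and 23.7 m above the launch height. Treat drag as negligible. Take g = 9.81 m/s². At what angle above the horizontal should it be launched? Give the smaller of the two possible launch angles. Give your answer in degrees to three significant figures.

26.3°

Trajectory: y = x tanθ − g x² (1 + tan²θ)/(2v₀²). With x = 469, y = 23.7, v₀ = 80.3, g = 9.81:
167.3 tan²θ − 469 tanθ + (191.0) = 0.
tanθ = [469 ± √(469² − 4 × 167.3 × (191.0))] / (2 × 167.3) = (469 ± 303.5) / 334.6, giving tanθ = 0.4946 or 2.308.
θ = 26.31° or 66.58°; the smaller is 26.31°.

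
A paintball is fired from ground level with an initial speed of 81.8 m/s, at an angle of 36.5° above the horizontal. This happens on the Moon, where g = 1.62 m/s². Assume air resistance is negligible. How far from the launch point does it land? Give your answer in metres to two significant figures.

3900 m

Horizontal component vₓ = 81.80 cos 36.5° = 65.76 m/s; vertical v_y0 = 81.80 sin 36.5° = 48.66 m/s.
Time aloft: T = 2 v_y0 / g = 2 × 48.66 / 1.62 = 60.07 s.
Horizontal distance R = vₓ T = 65.76 × 60.07 = 3950 m.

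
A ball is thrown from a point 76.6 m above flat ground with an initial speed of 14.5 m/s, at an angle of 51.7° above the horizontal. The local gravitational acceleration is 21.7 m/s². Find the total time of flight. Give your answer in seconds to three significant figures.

3.23 s

vₓ = 14.50 cos 51.7° = 8.987 m/s; v_y0 = 14.50 sin 51.7° = 11.38 m/s.
With up positive and y = 0 at the ground: y(t) = 76.6 + (11.38) t − 10.85 t². Setting y = 0 and taking the positive root: t = [11.38 + √(11.38² + 2·21.7·76.6)] / 21.7 = (11.38 + 58.77) / 21.7 = 3.233 s.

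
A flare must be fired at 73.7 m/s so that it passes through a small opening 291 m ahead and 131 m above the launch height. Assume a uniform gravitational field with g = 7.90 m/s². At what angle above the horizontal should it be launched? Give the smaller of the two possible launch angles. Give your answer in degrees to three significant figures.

Trajectory: y = x tanθ − g x² (1 + tan²θ)/(2v₀²). With x = 291, y = 131, v₀ = 73.7, g = 7.90:
61.58 tan²θ − 291 tanθ + (192.6) = 0.
tanθ = [291 ± √(291² − 4 × 61.58 × (192.6))] / (2 × 61.58) = (291 ± 193.0) / 123.2, giving tanθ = 0.7958 or 3.930.
θ = 38.51° or 75.72°; the smaller is 38.51°.

38.5°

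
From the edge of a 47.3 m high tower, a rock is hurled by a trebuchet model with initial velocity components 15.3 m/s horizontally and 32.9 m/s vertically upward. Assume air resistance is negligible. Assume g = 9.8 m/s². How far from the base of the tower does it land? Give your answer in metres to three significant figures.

121 m

With up positive and y = 0 at the ground: y(t) = 47.3 + (32.90) t − 4.900 t². Setting y = 0 and taking the positive root: t = [32.90 + √(32.90² + 2·9.80·47.3)] / 9.80 = (32.90 + 44.83) / 9.80 = 7.931 s.
Horizontal distance: R = vₓ t = 15.30 × 7.931 = 121.3 m.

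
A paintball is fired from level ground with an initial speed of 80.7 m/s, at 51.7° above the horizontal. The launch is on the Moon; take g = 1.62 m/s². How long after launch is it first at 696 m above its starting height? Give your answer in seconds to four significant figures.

Horizontal component vₓ = 80.70 cos 51.7° = 50.02 m/s; vertical v_y0 = 80.70 sin 51.7° = 63.33 m/s.
Height y(t) = 63.33 t − 0.8100 t² = 696 gives 0.8100 t² − 63.33 t + 696 = 0.
t = [63.33 ± √(63.33² − 2·1.62·696)] / 1.62 = (63.33 ± 41.90) / 1.62, so t = 13.23 s or t = 64.96 s.
The first (ascending) time is 13.23 s.

13.23 s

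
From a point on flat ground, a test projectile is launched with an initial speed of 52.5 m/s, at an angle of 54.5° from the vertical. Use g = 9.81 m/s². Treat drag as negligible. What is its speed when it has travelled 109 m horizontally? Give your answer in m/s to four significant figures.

vₓ = 52.50 sin 54.5° = 42.74 m/s; v_y0 = 52.50 cos 54.5° = 30.49 m/s.
Time to reach x = 109 m: t = x/vₓ = 109/42.74 = 2.550 s.
Vertical velocity there: v_y = v_y0 − g t = 30.49 − 9.81 × 2.550 = 5.469 m/s.
Speed: √(vₓ² + v_y²) = √(42.74² + 5.469²) = 43.09 m/s.

43.09 m/s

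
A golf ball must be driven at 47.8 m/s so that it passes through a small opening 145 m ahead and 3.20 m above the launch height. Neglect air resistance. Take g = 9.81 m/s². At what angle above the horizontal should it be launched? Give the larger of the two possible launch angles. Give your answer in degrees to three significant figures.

70.6°

Trajectory: y = x tanθ − g x² (1 + tan²θ)/(2v₀²). With x = 145, y = 3.20, v₀ = 47.8, g = 9.81:
45.14 tan²θ − 145 tanθ + (48.34) = 0.
tanθ = [145 ± √(145² − 4 × 45.14 × (48.34))] / (2 × 45.14) = (145 ± 110.9) / 90.27, giving tanθ = 0.3778 or 2.835.
θ = 20.70° or 70.57°; the larger is 70.57°.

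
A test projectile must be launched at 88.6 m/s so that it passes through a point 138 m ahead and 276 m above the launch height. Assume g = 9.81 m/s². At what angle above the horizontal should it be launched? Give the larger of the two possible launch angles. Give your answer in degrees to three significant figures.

Trajectory: y = x tanθ − g x² (1 + tan²θ)/(2v₀²). With x = 138, y = 276, v₀ = 88.6, g = 9.81:
11.90 tan²θ − 138 tanθ + (287.9) = 0.
tanθ = [138 ± √(138² − 4 × 11.90 × (287.9))] / (2 × 11.90) = (138 ± 73.08) / 23.80, giving tanθ = 2.728 or 8.869.
θ = 69.87° or 83.57°; the larger is 83.57°.

83.6°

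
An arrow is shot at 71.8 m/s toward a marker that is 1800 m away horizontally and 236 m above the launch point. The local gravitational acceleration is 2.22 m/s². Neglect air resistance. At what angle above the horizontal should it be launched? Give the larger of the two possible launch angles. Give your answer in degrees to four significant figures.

61.75°

Trajectory: y = x tanθ − g x² (1 + tan²θ)/(2v₀²). With x = 1800, y = 236, v₀ = 71.8, g = 2.22:
697.6 tan²θ − 1800 tanθ + (933.6) = 0.
tanθ = [1800 ± √(1800² − 4 × 697.6 × (933.6))] / (2 × 697.6) = (1800 ± 796.7) / 1395, giving tanθ = 0.7191 or 1.861.
θ = 35.72° or 61.75°; the larger is 61.75°.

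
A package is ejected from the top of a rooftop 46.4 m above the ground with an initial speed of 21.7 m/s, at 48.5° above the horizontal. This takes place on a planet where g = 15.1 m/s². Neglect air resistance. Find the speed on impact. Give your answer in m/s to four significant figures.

vₓ = 21.70 cos 48.5° = 14.38 m/s; v_y0 = 21.70 sin 48.5° = 16.25 m/s.
Vertical motion (up positive, ground at y = 0): 7.550 t² − (16.25) t − 46.4 = 0, so t = (16.25 + √(16.25² + 2·15.1·46.4)) / 15.1 = (16.25 + 40.81) / 15.1 = 3.779 s.
Vertical velocity at impact: v_y = v_y0 − g t = 16.25 − 15.1 × 3.779 = −40.81 m/s.
Speed: |v| = √(vₓ² + v_y²) = √(14.38² + 40.81²) = 43.27 m/s.

43.27 m/s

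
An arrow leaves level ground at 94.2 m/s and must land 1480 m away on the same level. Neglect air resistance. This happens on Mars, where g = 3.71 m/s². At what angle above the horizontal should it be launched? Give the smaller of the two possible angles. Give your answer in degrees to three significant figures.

19.1°

Level-ground range R = v₀² sin(2θ)/g ⇒ sin(2θ) = gR/v₀² = 3.71 × 1480 / 94.2² = 0.6188.
2θ = 38.23° or 180° − 38.23° = 141.8°, so θ = 19.11° or 70.89°.
The smaller angle is 19.11°.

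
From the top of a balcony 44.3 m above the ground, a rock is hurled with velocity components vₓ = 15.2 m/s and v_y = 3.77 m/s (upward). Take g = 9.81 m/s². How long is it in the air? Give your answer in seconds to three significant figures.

3.41 s

With up positive and y = 0 at the ground: y(t) = 44.3 + (3.770) t − 4.905 t². Setting y = 0 and taking the positive root: t = [3.770 + √(3.770² + 2·9.81·44.3)] / 9.81 = (3.770 + 29.72) / 9.81 = 3.414 s.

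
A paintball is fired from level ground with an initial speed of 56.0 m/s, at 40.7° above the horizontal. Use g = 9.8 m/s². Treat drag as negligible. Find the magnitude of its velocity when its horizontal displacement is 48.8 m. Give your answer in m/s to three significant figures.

Resolve: vₓ = 56.00 cos 40.7° = 42.46 m/s and v_y0 = 56.00 sin 40.7° = 36.52 m/s.
x = vₓ t ⇒ t = 48.8/42.46 = 1.149 s.
Vertical velocity there: v_y = v_y0 − g t = 36.52 − 9.80 × 1.149 = 25.25 m/s.
Speed: √(vₓ² + v_y²) = √(42.46² + 25.25²) = 49.40 m/s.

49.4 m/s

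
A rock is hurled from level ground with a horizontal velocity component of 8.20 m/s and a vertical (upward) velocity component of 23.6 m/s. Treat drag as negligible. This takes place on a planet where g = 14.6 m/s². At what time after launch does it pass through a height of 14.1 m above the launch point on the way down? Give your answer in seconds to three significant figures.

2.44 s

Set y = v_y0 t − ½ g t² = 14.1: 7.300 t² − 23.60 t + 14.1 = 0.
Quadratic formula: t = (23.60 ± √145.24) / 14.6 = (23.60 ± 12.05) / 14.6 → t = 0.7910 s or 2.442 s.
The descending-branch root is 2.442 s.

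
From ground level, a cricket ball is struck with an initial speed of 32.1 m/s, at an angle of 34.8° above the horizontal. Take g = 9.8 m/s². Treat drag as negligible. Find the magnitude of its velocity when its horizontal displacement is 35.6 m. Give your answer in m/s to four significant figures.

Horizontal component vₓ = 32.10 cos 34.8° = 26.36 m/s; vertical v_y0 = 32.10 sin 34.8° = 18.32 m/s.
Time to reach x = 35.6 m: t = x/vₓ = 35.6/26.36 = 1.351 s.
Vertical velocity there: v_y = v_y0 − g t = 18.32 − 9.80 × 1.351 = 5.084 m/s.
Speed: √(vₓ² + v_y²) = √(26.36² + 5.084²) = 26.84 m/s.

26.84 m/s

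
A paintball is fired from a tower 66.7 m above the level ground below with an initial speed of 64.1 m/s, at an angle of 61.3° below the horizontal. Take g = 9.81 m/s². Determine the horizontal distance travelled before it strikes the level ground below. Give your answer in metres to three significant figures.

vₓ = 64.10 cos 61.3° = 30.78 m/s; v_y0 = −56.23 m/s (downward).
Vertical motion (up positive, ground at y = 0): 4.905 t² − (−56.23) t − 66.7 = 0, so t = (−56.23 + √(56.23² + 2·9.81·66.7)) / 9.81 = (−56.23 + 66.86) / 9.81 = 1.084 s.
Horizontal distance: R = vₓ t = 30.78 × 1.084 = 33.36 m.

33.4 m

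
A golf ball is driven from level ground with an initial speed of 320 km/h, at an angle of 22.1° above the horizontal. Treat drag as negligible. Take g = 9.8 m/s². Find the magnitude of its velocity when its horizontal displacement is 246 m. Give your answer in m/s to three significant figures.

Convert: 320 km/h = 320/3.6 = 88.89 m/s.
Components: vₓ = 88.89 cos 22.1° = 82.36 m/s, v_y0 = 88.89 sin 22.1° = 33.44 m/s.
Time to reach x = 246 m: t = x/vₓ = 246/82.36 = 2.987 s.
Vertical velocity there: v_y = v_y0 − g t = 33.44 − 9.80 × 2.987 = 4.170 m/s.
Speed: √(vₓ² + v_y²) = √(82.36² + 4.170²) = 82.46 m/s.

82.5 m/s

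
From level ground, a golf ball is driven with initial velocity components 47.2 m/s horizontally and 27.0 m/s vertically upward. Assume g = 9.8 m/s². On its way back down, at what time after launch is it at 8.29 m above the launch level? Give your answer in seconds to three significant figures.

5.18 s

Set y = v_y0 t − ½ g t² = 8.29: 4.900 t² − 27.00 t + 8.29 = 0.
Quadratic formula: t = (27.00 ± √566.52) / 9.80 = (27.00 ± 23.80) / 9.80 → t = 0.3264 s or 5.184 s.
The descending-branch root is 5.184 s.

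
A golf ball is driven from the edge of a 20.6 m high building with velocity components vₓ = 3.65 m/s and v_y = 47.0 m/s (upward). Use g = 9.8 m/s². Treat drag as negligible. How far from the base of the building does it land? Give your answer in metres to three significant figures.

36.5 m

The projectile lands when y = 20.6 + (47.00) t − ½·9.80·t² = 0. Positive root: t = (47.00 + √(47.00² + 2·9.80·20.6)) / 9.80 = (47.00 + 51.12) / 9.80 = 10.01 s.
Horizontal distance: R = vₓ t = 3.650 × 10.01 = 36.54 m.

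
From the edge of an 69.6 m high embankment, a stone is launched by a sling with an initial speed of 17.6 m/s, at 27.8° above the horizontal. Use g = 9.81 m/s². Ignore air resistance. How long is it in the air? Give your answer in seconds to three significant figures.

Horizontal component vₓ = 17.60 cos 27.8° = 15.57 m/s; vertical v_y0 = 17.60 sin 27.8° = 8.208 m/s.
Vertical motion (up positive, ground at y = 0): 4.905 t² − (8.208) t − 69.6 = 0, so t = (8.208 + √(8.208² + 2·9.81·69.6)) / 9.81 = (8.208 + 37.85) / 9.81 = 4.695 s.

4.70 s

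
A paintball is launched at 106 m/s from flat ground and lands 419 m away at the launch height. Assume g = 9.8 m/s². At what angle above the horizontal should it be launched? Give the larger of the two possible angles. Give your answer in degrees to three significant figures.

79.3°

Level-ground range R = v₀² sin(2θ)/g ⇒ sin(2θ) = gR/v₀² = 9.80 × 419 / 106² = 0.3655.
2θ = 21.44° or 180° − 21.44° = 158.6°, so θ = 10.72° or 79.28°.
The larger angle is 79.28°.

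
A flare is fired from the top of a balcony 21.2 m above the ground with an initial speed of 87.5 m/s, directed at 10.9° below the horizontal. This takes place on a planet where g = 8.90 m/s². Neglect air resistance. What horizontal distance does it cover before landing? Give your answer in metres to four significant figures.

Components: vₓ = 87.50 cos 10.9° = 85.92 m/s, v_y0 = −16.55 m/s (downward).
Vertical motion (up positive, ground at y = 0): 4.450 t² − (−16.55) t − 21.2 = 0, so t = (−16.55 + √(16.55² + 2·8.90·21.2)) / 8.90 = (−16.55 + 25.52) / 8.90 = 1.008 s.
Horizontal distance: R = vₓ t = 85.92 × 1.008 = 86.61 m.

86.61 m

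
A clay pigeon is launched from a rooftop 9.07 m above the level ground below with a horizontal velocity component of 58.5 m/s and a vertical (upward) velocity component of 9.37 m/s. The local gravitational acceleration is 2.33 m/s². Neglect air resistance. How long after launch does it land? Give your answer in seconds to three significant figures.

With up positive and y = 0 at the ground: y(t) = 9.07 + (9.370) t − 1.165 t². Setting y = 0 and taking the positive root: t = [9.370 + √(9.370² + 2·2.33·9.07)] / 2.33 = (9.370 + 11.40) / 2.33 = 8.916 s.

8.92 s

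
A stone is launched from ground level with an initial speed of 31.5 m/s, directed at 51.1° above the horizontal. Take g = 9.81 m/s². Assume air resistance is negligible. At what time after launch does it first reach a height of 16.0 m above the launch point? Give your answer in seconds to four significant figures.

0.7719 s

Horizontal component vₓ = 31.50 cos 51.1° = 19.78 m/s; vertical v_y0 = 31.50 sin 51.1° = 24.51 m/s.
Set y = v_y0 t − ½ g t² = 16.0: 4.905 t² − 24.51 t + 16.0 = 0.
Quadratic formula: t = (24.51 ± √287.05) / 9.81 = (24.51 ± 16.94) / 9.81 → t = 0.7719 s or 4.226 s.
The first (ascending) time is 0.7719 s.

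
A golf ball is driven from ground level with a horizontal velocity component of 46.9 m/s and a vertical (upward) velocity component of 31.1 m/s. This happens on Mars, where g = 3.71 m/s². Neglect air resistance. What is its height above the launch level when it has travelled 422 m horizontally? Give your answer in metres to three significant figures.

At x = 422 m, t = x/vₓ = 422/46.90 = 8.998 s.
Height: y = v_y0 t − ½ g t² = 31.10 × 8.998 − 1.855 × 8.998² = 279.8 − 150.2 = 129.6 m.

130 m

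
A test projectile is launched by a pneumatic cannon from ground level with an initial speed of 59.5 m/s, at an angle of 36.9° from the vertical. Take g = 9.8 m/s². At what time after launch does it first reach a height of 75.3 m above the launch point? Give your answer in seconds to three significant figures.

vₓ = 59.50 sin 36.9° = 35.73 m/s; v_y0 = 59.50 cos 36.9° = 47.58 m/s.
Require v_y0 t − ½ g t² = 75.3, i.e. 4.900 t² − 47.58 t + 75.3 = 0.
Quadratic formula: t = (47.58 ± √788.09) / 9.80 = (47.58 ± 28.07) / 9.80 → t = 1.991 s or 7.720 s.
The first (ascending) time is 1.991 s.

1.99 s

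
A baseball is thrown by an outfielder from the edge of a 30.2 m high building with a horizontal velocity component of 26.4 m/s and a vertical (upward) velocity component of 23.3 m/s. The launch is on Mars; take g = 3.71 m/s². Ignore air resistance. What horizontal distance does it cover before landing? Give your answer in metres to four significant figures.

With up positive and y = 0 at the ground: y(t) = 30.2 + (23.30) t − 1.855 t². Setting y = 0 and taking the positive root: t = [23.30 + √(23.30² + 2·3.71·30.2)] / 3.71 = (23.30 + 27.69) / 3.71 = 13.75 s.
Horizontal distance: R = vₓ t = 26.40 × 13.75 = 362.9 m.

362.9 m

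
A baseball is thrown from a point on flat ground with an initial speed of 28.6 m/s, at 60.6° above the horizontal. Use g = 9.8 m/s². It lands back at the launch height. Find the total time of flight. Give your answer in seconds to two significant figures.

5.1 s

Components: vₓ = 28.60 cos 60.6° = 14.04 m/s, v_y0 = 28.60 sin 60.6° = 24.92 m/s.
Landing at launch height ⇒ T = 2 v_y0 / g = 2 × 24.92 / 9.80 = 5.085 s.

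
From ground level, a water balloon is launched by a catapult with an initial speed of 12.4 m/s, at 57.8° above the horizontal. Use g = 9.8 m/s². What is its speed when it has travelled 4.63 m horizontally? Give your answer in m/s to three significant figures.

Resolve: vₓ = 12.40 cos 57.8° = 6.608 m/s and v_y0 = 12.40 sin 57.8° = 10.49 m/s.
Time to reach x = 4.63 m: t = x/vₓ = 4.63/6.608 = 0.7007 s.
Vertical velocity there: v_y = v_y0 − g t = 10.49 − 9.80 × 0.7007 = 3.626 m/s.
Speed: √(vₓ² + v_y²) = √(6.608² + 3.626²) = 7.537 m/s.

7.54 m/s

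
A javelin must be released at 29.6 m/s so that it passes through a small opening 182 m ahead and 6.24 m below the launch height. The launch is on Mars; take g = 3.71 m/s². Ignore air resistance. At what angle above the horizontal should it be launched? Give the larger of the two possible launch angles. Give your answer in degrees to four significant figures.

65.32°

Trajectory: y = x tanθ − g x² (1 + tan²θ)/(2v₀²). With x = 182, y = −6.24, v₀ = 29.6, g = 3.71:
70.13 tan²θ − 182 tanθ + (63.89) = 0.
tanθ = [182 ± √(182² − 4 × 70.13 × (63.89))] / (2 × 70.13) = (182 ± 123.3) / 140.3, giving tanθ = 0.4185 or 2.177.
θ = 22.71° or 65.32°; the larger is 65.32°.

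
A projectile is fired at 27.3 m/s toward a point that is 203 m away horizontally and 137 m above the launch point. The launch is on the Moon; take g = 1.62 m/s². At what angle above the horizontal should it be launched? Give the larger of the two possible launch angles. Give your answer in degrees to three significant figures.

Trajectory: y = x tanθ − g x² (1 + tan²θ)/(2v₀²). With x = 203, y = 137, v₀ = 27.3, g = 1.62:
44.79 tan²θ − 203 tanθ + (181.8) = 0.
tanθ = [203 ± √(203² − 4 × 44.79 × (181.8))] / (2 × 44.79) = (203 ± 92.96) / 89.57, giving tanθ = 1.228 or 3.304.
θ = 50.85° or 73.16°; the larger is 73.16°.

73.2°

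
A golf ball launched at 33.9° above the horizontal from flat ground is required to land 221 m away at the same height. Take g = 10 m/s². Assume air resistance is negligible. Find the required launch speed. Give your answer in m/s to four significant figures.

48.86 m/s

From R = (v₀² / g) sin 2θ: v₀ = √(gR / sin 2θ).
v₀ = √(10.0 × 221 / sin 67.80°) = √(2210 / 0.9259) = √2386.9 = 48.86 m/s.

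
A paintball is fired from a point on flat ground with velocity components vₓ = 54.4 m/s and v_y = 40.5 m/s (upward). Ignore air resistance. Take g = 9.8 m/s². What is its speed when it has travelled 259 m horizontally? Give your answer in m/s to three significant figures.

54.7 m/s

x = vₓ t ⇒ t = 259/54.40 = 4.761 s.
Vertical velocity there: v_y = v_y0 − g t = 40.50 − 9.80 × 4.761 = −6.158 m/s.
Speed: √(vₓ² + v_y²) = √(54.40² + 6.158²) = 54.75 m/s.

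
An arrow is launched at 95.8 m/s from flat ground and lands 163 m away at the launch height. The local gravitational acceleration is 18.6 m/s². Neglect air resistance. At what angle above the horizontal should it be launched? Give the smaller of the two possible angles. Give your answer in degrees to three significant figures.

R = v₀² sin 2θ / g gives sin 2θ = gR/v₀² = 18.6·163/95.8² = 0.3303.
2θ = 19.29° or 180° − 19.29° = 160.7°, so θ = 9.645° or 80.36°.
The smaller angle is 9.645°.

9.64°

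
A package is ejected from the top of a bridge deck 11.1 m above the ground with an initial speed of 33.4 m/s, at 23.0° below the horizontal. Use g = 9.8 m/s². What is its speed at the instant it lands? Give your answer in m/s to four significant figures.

Components: vₓ = 33.40 cos 23.0° = 30.74 m/s, v_y0 = −13.05 m/s (downward).
With up positive and y = 0 at the ground: y(t) = 11.1 + (−13.05) t − 4.900 t². Setting y = 0 and taking the positive root: t = [−13.05 + √(13.05² + 2·9.80·11.1)] / 9.80 = (−13.05 + 19.69) / 9.80 = 0.6780 s.
Vertical velocity at impact: v_y = v_y0 − g t = −13.05 − 9.80 × 0.6780 = −19.69 m/s.
Speed: |v| = √(vₓ² + v_y²) = √(30.74² + 19.69²) = 36.51 m/s.

36.51 m/s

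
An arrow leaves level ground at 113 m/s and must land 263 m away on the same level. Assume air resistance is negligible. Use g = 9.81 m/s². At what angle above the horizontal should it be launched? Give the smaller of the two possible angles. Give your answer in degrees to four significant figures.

From R = (v₀²/g) sin 2θ: sin 2θ = 9.81 × 263 / 12769 = 0.2021.
2θ = 11.66° or 180° − 11.66° = 168.3°, so θ = 5.829° or 84.17°.
The smaller angle is 5.829°.

5.829°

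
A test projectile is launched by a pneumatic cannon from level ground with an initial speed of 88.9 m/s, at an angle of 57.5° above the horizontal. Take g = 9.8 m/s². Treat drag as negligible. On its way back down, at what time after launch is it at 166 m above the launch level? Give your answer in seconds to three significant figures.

12.6 s

Horizontal component vₓ = 88.90 cos 57.5° = 47.77 m/s; vertical v_y0 = 88.90 sin 57.5° = 74.98 m/s.
Height y(t) = 74.98 t − 4.900 t² = 166 gives 4.900 t² − 74.98 t + 166 = 0.
t = [74.98 ± √(74.98² − 2·9.80·166)] / 9.80 = (74.98 ± 48.66) / 9.80, so t = 2.685 s or t = 12.62 s.
The descending-branch root is 12.62 s.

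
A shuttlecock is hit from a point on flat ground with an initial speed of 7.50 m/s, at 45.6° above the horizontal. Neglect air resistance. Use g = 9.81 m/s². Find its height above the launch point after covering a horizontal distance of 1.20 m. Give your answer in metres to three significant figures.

0.969 m

Horizontal component vₓ = 7.500 cos 45.6° = 5.247 m/s; vertical v_y0 = 7.500 sin 45.6° = 5.359 m/s.
Time to reach x = 1.20 m: t = x/vₓ = 1.20/5.247 = 0.2287 s.
Height: y = v_y0 t − ½ g t² = 5.359 × 0.2287 − 4.905 × 0.2287² = 1.225 − 0.2565 = 0.9689 m.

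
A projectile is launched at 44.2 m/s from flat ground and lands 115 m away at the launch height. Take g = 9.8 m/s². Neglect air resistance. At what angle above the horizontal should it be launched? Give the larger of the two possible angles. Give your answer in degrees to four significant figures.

72.38°

Level-ground range R = v₀² sin(2θ)/g ⇒ sin(2θ) = gR/v₀² = 9.80 × 115 / 44.2² = 0.5769.
2θ = 35.23° or 180° − 35.23° = 144.8°, so θ = 17.62° or 72.38°.
The larger angle is 72.38°.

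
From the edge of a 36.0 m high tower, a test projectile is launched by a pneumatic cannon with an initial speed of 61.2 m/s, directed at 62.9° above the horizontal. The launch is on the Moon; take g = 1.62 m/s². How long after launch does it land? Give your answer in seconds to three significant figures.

67.9 s

Horizontal component vₓ = 61.20 cos 62.9° = 27.88 m/s; vertical v_y0 = 61.20 sin 62.9° = 54.48 m/s.
The projectile lands when y = 36.0 + (54.48) t − ½·1.62·t² = 0. Positive root: t = (54.48 + √(54.48² + 2·1.62·36.0)) / 1.62 = (54.48 + 55.54) / 1.62 = 67.91 s.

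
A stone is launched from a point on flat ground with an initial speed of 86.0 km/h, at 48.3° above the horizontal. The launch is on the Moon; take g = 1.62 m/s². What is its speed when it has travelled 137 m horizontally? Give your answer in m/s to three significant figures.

16.4 m/s

Convert: 86.0 km/h = 86.0/3.6 = 23.89 m/s.
Components: vₓ = 23.89 cos 48.3° = 15.89 m/s, v_y0 = 23.89 sin 48.3° = 17.84 m/s.
Time to reach x = 137 m: t = x/vₓ = 137/15.89 = 8.621 s.
Vertical velocity there: v_y = v_y0 − g t = 17.84 − 1.62 × 8.621 = 3.871 m/s.
Speed: √(vₓ² + v_y²) = √(15.89² + 3.871²) = 16.36 m/s.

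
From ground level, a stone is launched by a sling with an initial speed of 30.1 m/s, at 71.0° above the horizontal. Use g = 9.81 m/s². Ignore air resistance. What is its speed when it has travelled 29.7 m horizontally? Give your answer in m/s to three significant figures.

vₓ = 30.10 cos 71.0° = 9.800 m/s; v_y0 = 30.10 sin 71.0° = 28.46 m/s.
x = vₓ t ⇒ t = 29.7/9.800 = 3.031 s.
Vertical velocity there: v_y = v_y0 − g t = 28.46 − 9.81 × 3.031 = −1.271 m/s.
Speed: √(vₓ² + v_y²) = √(9.800² + 1.271²) = 9.882 m/s.

9.88 m/s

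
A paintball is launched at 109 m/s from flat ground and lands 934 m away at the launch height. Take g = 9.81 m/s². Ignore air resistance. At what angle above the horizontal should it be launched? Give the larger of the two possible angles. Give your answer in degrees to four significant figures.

From R = (v₀²/g) sin 2θ: sin 2θ = 9.81 × 934 / 11881 = 0.7712.
2θ = 50.46° or 180° − 50.46° = 129.5°, so θ = 25.23° or 64.77°.
The larger angle is 64.77°.

64.77°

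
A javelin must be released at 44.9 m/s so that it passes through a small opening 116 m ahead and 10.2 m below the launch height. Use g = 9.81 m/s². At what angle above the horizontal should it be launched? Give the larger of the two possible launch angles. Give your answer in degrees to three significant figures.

Trajectory: y = x tanθ − g x² (1 + tan²θ)/(2v₀²). With x = 116, y = −10.2, v₀ = 44.9, g = 9.81:
32.74 tan²θ − 116 tanθ + (22.54) = 0.
tanθ = [116 ± √(116² − 4 × 32.74 × (22.54))] / (2 × 32.74) = (116 ± 102.5) / 65.48, giving tanθ = 0.2063 or 3.337.
θ = 11.66° or 73.32°; the larger is 73.32°.

73.3°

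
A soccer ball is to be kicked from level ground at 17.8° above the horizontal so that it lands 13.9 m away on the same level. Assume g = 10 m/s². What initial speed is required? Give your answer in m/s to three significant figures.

15.5 m/s

On level ground R = v₀² sin 2θ / g ⇒ v₀ = √(gR / sin 2θ).
v₀ = √(10.0 × 13.9 / sin 35.60°) = √(139.0 / 0.5821) = √238.78 = 15.45 m/s.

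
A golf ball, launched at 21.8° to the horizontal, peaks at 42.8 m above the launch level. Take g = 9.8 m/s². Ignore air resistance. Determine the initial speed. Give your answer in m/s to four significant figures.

At the peak v_y = 0, so v_y0 = √(2gH) = √(2 × 9.80 × 42.8) = 28.96 m/s.
v_y0 = v₀ sin θ ⇒ v₀ = 28.96 / sin 21.8° = 77.99 m/s.

77.99 m/s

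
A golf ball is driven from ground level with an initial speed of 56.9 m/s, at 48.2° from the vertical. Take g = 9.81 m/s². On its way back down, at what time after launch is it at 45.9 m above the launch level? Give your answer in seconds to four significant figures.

6.230 s

Resolve: vₓ = 56.90 sin 48.2° = 42.42 m/s and v_y0 = 56.90 cos 48.2° = 37.93 m/s.
Set y = v_y0 t − ½ g t² = 45.9: 4.905 t² − 37.93 t + 45.9 = 0.
t = [37.93 ± √(37.93² − 2·9.81·45.9)] / 9.81 = (37.93 ± 23.19) / 9.81, so t = 1.502 s or t = 6.230 s.
The descending-branch root is 6.230 s.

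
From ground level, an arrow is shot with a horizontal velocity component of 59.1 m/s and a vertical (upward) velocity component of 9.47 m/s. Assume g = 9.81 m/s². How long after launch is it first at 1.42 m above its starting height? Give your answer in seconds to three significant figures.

Require v_y0 t − ½ g t² = 1.42, i.e. 4.905 t² − 9.470 t + 1.42 = 0.
Quadratic formula: t = (9.470 ± √61.821) / 9.81 = (9.470 ± 7.863) / 9.81 → t = 0.1639 s or 1.767 s.
The first (ascending) time is 0.1639 s.

0.164 s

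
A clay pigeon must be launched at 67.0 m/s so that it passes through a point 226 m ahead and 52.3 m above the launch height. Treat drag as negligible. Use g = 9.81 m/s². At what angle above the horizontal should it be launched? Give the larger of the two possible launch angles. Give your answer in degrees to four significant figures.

Trajectory: y = x tanθ − g x² (1 + tan²θ)/(2v₀²). With x = 226, y = 52.3, v₀ = 67.0, g = 9.81:
55.81 tan²θ − 226 tanθ + (108.1) = 0.
tanθ = [226 ± √(226² − 4 × 55.81 × (108.1))] / (2 × 55.81) = (226 ± 164.1) / 111.6, giving tanθ = 0.5542 or 3.495.
θ = 29.00° or 74.03°; the larger is 74.03°.

74.03°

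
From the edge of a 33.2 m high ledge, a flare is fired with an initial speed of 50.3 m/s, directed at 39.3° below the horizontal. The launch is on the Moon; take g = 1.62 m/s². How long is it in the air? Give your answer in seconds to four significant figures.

Horizontal component vₓ = 50.30 cos 39.3° = 38.92 m/s; vertical v_y0 = −31.86 m/s (downward).
Vertical motion (up positive, ground at y = 0): 0.8100 t² − (−31.86) t − 33.2 = 0, so t = (−31.86 + √(31.86² + 2·1.62·33.2)) / 1.62 = (−31.86 + 33.50) / 1.62 = 1.016 s.

1.016 s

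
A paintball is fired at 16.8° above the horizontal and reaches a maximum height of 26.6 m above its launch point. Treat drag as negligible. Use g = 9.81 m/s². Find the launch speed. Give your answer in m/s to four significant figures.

79.04 m/s

At the peak v_y = 0, so v_y0 = √(2gH) = √(2 × 9.81 × 26.6) = 22.84 m/s.
v_y0 = v₀ sin θ ⇒ v₀ = 22.84 / sin 16.8° = 79.04 m/s.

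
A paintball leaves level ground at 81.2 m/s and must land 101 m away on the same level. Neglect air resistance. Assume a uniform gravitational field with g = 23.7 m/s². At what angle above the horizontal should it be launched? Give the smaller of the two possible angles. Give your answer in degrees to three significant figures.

10.6°

Level-ground range R = v₀² sin(2θ)/g ⇒ sin(2θ) = gR/v₀² = 23.7 × 101 / 81.2² = 0.3630.
2θ = 21.29° or 180° − 21.29° = 158.7°, so θ = 10.64° or 79.36°.
The smaller angle is 10.64°.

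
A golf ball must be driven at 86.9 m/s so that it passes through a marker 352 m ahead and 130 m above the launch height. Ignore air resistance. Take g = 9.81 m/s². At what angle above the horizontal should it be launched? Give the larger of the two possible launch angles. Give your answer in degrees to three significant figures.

74.7°

Trajectory: y = x tanθ − g x² (1 + tan²θ)/(2v₀²). With x = 352, y = 130, v₀ = 86.9, g = 9.81:
80.48 tan²θ − 352 tanθ + (210.5) = 0.
tanθ = [352 ± √(352² − 4 × 80.48 × (210.5))] / (2 × 80.48) = (352 ± 237.0) / 161.0, giving tanθ = 0.7148 or 3.659.
θ = 35.56° or 74.71°; the larger is 74.71°.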